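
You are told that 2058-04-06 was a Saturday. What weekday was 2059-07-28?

Monday

Day-of-year of April 6, 2058: 96.
Day-of-year of July 28, 2059: 209.
2058 has 365 days, so 365 − 96 = 269 days remain in 2058.
Total: 269 + 209 = 478 days.
478 mod 7 = 2, so 2 days after Saturday is Monday.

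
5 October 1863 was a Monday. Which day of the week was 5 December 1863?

Saturday

October 1863: 31 − 5 = 26 days remain.
Then November (30): 30 days.
December 1–5, 1863: 5 days.
Total: 26 + 30 + 5 = 61 days.
61 mod 7 = 5, so 5 days after Monday is Saturday.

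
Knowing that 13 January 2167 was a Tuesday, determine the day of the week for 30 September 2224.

Thursday

Day-of-year of January 13, 2167: 13.
Day-of-year of September 30, 2224: 274.
2167 has 365 days, so 365 − 13 = 352 days remain in 2167.
Full years 2168–2223: 43 common + 13 leap = 43×365 + 13×366 = 20453 days.
Total: 352 + 20453 + 274 = 21079 days.
21079 mod 7 = 2, so 2 days after Tuesday is Thursday.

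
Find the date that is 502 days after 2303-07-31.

2304-12-14

Count 502 days after July 31, 2303:
Day-of-year of July 31, 2303: 212.
Day-of-year of December 14, 2304: 349.
2303 has 365 days, so 365 − 212 = 153 days remain in 2303.
Total: 153 + 349 = 502 days.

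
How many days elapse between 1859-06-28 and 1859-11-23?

June 1859: 30 − 28 = 2 days remain.
Then July (31), August (31), September (30), October (31): 31 + 31 + 30 + 31 = 123 days.
November 1–23, 1859: 23 days.
Total: 2 + 123 + 23 = 148 days.

148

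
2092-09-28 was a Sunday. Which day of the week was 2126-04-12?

From September 28, 2092 to September 28, 2125: 33 years, of which 7 contain a Feb 29 — 26×365 + 7×366 = 12052 days.
(2100 is not a leap year (divisible by 100 but not 400).)
September 2125: 30 − 28 = 2 days remain.
Then October (31), November (30), December (31), January (31), February 2126 (28), March (31): 31 + 30 + 31 + 31 + 28 + 31 = 182 days.
April 1–12, 2126: 12 days.
Residual: 196 days.
Total: 12248 days.
12248 mod 7 = 5, so 5 days after Sunday is Friday.

Friday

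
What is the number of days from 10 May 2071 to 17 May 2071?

Within May 2071: 17 − 10 = 7 days.

7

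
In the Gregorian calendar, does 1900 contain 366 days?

1900 is not a leap year (divisible by 100 but not 400).

No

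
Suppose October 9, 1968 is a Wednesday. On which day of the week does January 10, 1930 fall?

Count forward from the earlier date (January 10, 1930) to the later (October 9, 1968):
Day-of-year of January 10, 1930: 10.
Day-of-year of October 9, 1968: 283.
1930 has 365 days, so 365 − 10 = 355 days remain in 1930.
Full years 1931–1967: 28 common + 9 leap = 28×365 + 9×366 = 13514 days.
Total: 355 + 13514 + 283 = 14152 days.
14152 mod 7 = 5, so 5 days before Wednesday is Friday.

Friday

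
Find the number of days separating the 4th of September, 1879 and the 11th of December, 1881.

Day-of-year of September 4, 1879: 247.
Day-of-year of December 11, 1881: 345.
1879 has 365 days, so 365 − 247 = 118 days remain in 1879.
Full years: 1880: 366. Sum = 366.
Total: 118 + 366 + 345 = 829 days.

829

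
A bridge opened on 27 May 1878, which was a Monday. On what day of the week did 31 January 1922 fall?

Day-of-year of May 27, 1878: 147.
Day-of-year of January 31, 1922: 31.
1878 has 365 days, so 365 − 147 = 218 days remain in 1878.
Full years 1879–1921: 33 common + 10 leap = 33×365 + 10×366 = 15705 days.
Total: 218 + 15705 + 31 = 15954 days.
15954 mod 7 = 1, so 1 day after Monday is Tuesday.

Tuesday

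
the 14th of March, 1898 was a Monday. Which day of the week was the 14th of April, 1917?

From March 14, 1898 to March 14, 1917: 19 years, of which 4 contain a Feb 29 — 15×365 + 4×366 = 6939 days.
(1900 is not a leap year (divisible by 100 but not 400).)
March 1917: 31 − 14 = 17 days remain.
April 1–14, 1917: 14 days.
Residual: 31 days.
Total: 6970 days.
6970 mod 7 = 5, so 5 days after Monday is Saturday.

Saturday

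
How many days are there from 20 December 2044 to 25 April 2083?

Day-of-year of December 20, 2044: 355.
Day-of-year of April 25, 2083: 115.
2044 has 366 days, so 366 − 355 = 11 days remain in 2044.
Full years 2045–2082: 29 common + 9 leap = 29×365 + 9×366 = 13879 days.
Total: 11 + 13879 + 115 = 14005 days.

14005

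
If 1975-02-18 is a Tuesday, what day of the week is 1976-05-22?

February 1975: 28 − 18 = 10 days remain (1975 is not a leap year, so February has 28 days).
Then 14 full months totalling 427 days.
May 1–22, 1976: 22 days.
Total: 10 + 427 + 22 = 459 days.
459 mod 7 = 4, so 4 days after Tuesday is Saturday.

Saturday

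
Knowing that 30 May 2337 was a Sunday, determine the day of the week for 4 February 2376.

Wednesday

From May 30, 2337 to May 30, 2375: 38 years, of which 9 contain a Feb 29 — 29×365 + 9×366 = 13879 days.
May 2375: 31 − 30 = 1 day remains.
Then June (30), July (31), August (31), September (30), October (31), November (30), December (31), January (31): 30 + 31 + 31 + 30 + 31 + 30 + 31 + 31 = 245 days.
February 1–4, 2376: 4 days (2376 is a leap year).
Residual: 250 days.
Total: 14129 days.
14129 mod 7 = 3, so 3 days after Sunday is Wednesday.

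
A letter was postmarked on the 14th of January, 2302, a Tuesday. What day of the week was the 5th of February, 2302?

January 2302: 31 − 14 = 17 days remain.
February 1–5, 2302: 5 days (2302 is not a leap year).
Total: 17 + 5 = 22 days.
22 mod 7 = 1, so 1 day after Tuesday is Wednesday.

Wednesday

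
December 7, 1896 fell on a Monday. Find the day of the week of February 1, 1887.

Count forward from the earlier date (February 1, 1887) to the later (December 7, 1896):
Day-of-year of February 1, 1887: 32.
Day-of-year of December 7, 1896: 342.
1887 has 365 days, so 365 − 32 = 333 days remain in 1887.
Full years 1888–1895: 6 common + 2 leap = 6×365 + 2×366 = 2922 days.
Total: 333 + 2922 + 342 = 3597 days.
3597 mod 7 = 6, so 6 days before Monday is Tuesday.

Tuesday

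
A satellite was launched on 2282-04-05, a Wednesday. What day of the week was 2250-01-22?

Count forward from the earlier date (January 22, 2250) to the later (April 5, 2282):
Day-of-year of January 22, 2250: 22.
Day-of-year of April 5, 2282: 95.
2250 has 365 days, so 365 − 22 = 343 days remain in 2250.
Full years 2251–2281: 23 common + 8 leap = 23×365 + 8×366 = 11323 days.
Total: 343 + 11323 + 95 = 11761 days.
11761 mod 7 = 1, so 1 day before Wednesday is Tuesday.

Tuesday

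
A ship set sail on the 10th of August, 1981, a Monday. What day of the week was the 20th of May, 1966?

Count forward from the earlier date (May 20, 1966) to the later (August 10, 1981):
From May 20, 1966 to May 20, 1981: 15 years, of which 4 contain a Feb 29 — 11×365 + 4×366 = 5479 days.
May 1981: 31 − 20 = 11 days remain.
Then June (30), July (31): 30 + 31 = 61 days.
August 1–10, 1981: 10 days.
Residual: 82 days.
Total: 5561 days.
5561 mod 7 = 3, so 3 days before Monday is Friday.

Friday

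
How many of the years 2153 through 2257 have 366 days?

Years divisible by 4: 2156, 2160, …, 2256 — 26 in all.
Of these, 2200 is divisible by 100 but not 400, so not leap.
Leap years: 26 − 1 = 25.

25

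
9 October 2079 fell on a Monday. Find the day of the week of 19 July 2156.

Monday

Day-of-year of October 9, 2079: 282.
Day-of-year of July 19, 2156: 201.
2079 has 365 days, so 365 − 282 = 83 days remain in 2079.
Full years 2080–2155: 58 common + 18 leap = 58×365 + 18×366 = 27758 days.
Total: 83 + 27758 + 201 = 28042 days.
28042 is a multiple of 7, so 19 July 2156 falls on the same weekday: Monday.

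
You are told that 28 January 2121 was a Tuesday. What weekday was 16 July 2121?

January 2121: 31 − 28 = 3 days remain.
Then February 2121 (28), March (31), April (30), May (31), June (30): 28 + 31 + 30 + 31 + 30 = 150 days.
July 1–16, 2121: 16 days.
Total: 3 + 150 + 16 = 169 days.
169 mod 7 = 1, so 1 day after Tuesday is Wednesday.

Wednesday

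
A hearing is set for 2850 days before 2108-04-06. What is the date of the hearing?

2100-06-17

Count 2850 days before April 6, 2108:
Day-of-year of June 17, 2100: 168.
Day-of-year of April 6, 2108: 97.
2100 has 365 days, so 365 − 168 = 197 days remain in 2100.
Full years 2101–2107: 6 common + 1 leap = 6×365 + 1×366 = 2556 days.
Total: 197 + 2556 + 97 = 2850 days.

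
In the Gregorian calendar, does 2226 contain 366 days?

No

2226 is not a leap year.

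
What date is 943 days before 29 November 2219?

30 April 2217

Count 943 days before November 29, 2219:
Day-of-year of April 30, 2217: 120.
Day-of-year of November 29, 2219: 333.
2217 has 365 days, so 365 − 120 = 245 days remain in 2217.
Full years: 2218: 365. Sum = 365.
Total: 245 + 365 + 333 = 943 days.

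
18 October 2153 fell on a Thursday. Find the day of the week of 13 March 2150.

Friday

Count forward from the earlier date (March 13, 2150) to the later (October 18, 2153):
Day-of-year of March 13, 2150: 72.
Day-of-year of October 18, 2153: 291.
2150 has 365 days, so 365 − 72 = 293 days remain in 2150.
Full years: 2151: 365; 2152: 366. Sum = 731.
Total: 293 + 731 + 291 = 1315 days.
1315 mod 7 = 6, so 6 days before Thursday is Friday.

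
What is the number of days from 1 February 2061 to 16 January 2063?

Day-of-year of February 1, 2061: 32.
Day-of-year of January 16, 2063: 16.
2061 has 365 days, so 365 − 32 = 333 days remain in 2061.
Full years: 2062: 365. Sum = 365.
Total: 333 + 365 + 16 = 714 days.

714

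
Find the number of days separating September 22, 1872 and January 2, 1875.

832

September 22, 1872 → September 22, 1873: 365 days.
September 22, 1873 → September 22, 1874: 365 days.
September 1874: 30 − 22 = 8 days remain.
Then October (31), November (30), December (31): 31 + 30 + 31 = 92 days.
January 1–2, 1875: 2 days.
Residual: 102 days.
Total: 832 days.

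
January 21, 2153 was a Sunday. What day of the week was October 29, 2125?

Count forward from the earlier date (October 29, 2125) to the later (January 21, 2153):
Day-of-year of October 29, 2125: 302.
Day-of-year of January 21, 2153: 21.
2125 has 365 days, so 365 − 302 = 63 days remain in 2125.
Full years 2126–2152: 20 common + 7 leap = 20×365 + 7×366 = 9862 days.
Total: 63 + 9862 + 21 = 9946 days.
9946 mod 7 = 6, so 6 days before Sunday is Monday.

Monday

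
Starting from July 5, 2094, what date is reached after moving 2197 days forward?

July 11, 2100

Count 2197 days after July 5, 2094:
July 5, 2094 → July 5, 2095: 365 days.
July 5, 2095 → July 5, 2096: 366 days (2096 is a leap year).
July 5, 2096 → July 5, 2097: 365 days.
July 5, 2097 → July 5, 2098: 365 days.
July 5, 2098 → July 5, 2099: 365 days.
July 5, 2099 → July 5, 2100: 365 days (2100 is not a leap year (divisible by 100 but not 400)).
Within July 2100: 11 − 5 = 6 days.
Total: 2197 days.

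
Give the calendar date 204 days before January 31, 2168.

July 11, 2167

Count 204 days before January 31, 2168:
July 2167: 31 − 11 = 20 days remain.
Then August (31), September (30), October (31), November (30), December (31): 31 + 30 + 31 + 30 + 31 = 153 days.
January 1–31, 2168: 31 days.
Residual: 204 days.
Total: 204 days.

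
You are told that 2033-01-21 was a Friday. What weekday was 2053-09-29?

Monday

Day-of-year of January 21, 2033: 21.
Day-of-year of September 29, 2053: 272.
2033 has 365 days, so 365 − 21 = 344 days remain in 2033.
Full years 2034–2052: 14 common + 5 leap = 14×365 + 5×366 = 6940 days.
Total: 344 + 6940 + 272 = 7556 days.
7556 mod 7 = 3, so 3 days after Friday is Monday.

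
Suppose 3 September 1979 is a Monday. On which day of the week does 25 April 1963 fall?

Thursday

Count forward from the earlier date (April 25, 1963) to the later (September 3, 1979):
Day-of-year of April 25, 1963: 115.
Day-of-year of September 3, 1979: 246.
1963 has 365 days, so 365 − 115 = 250 days remain in 1963.
Full years 1964–1978: 11 common + 4 leap = 11×365 + 4×366 = 5479 days.
Total: 250 + 5479 + 246 = 5975 days.
5975 mod 7 = 4, so 4 days before Monday is Thursday.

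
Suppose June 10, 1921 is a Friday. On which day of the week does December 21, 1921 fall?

June 1921: 30 − 10 = 20 days remain.
Then July (31), August (31), September (30), October (31), November (30): 31 + 31 + 30 + 31 + 30 = 153 days.
December 1–21, 1921: 21 days.
Total: 20 + 153 + 21 = 194 days.
194 mod 7 = 5, so 5 days after Friday is Wednesday.

Wednesday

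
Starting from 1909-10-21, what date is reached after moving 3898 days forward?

1920-06-23

Count 3898 days after October 21, 1909:
Day-of-year of October 21, 1909: 294.
Day-of-year of June 23, 1920: 175.
1909 has 365 days, so 365 − 294 = 71 days remain in 1909.
Full years 1910–1919: 8 common + 2 leap = 8×365 + 2×366 = 3652 days.
Total: 71 + 3652 + 175 = 3898 days.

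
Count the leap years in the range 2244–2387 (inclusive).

35

Years divisible by 4: 2244, 2248, …, 2384 — 36 in all.
Of these, 2300 is divisible by 100 but not 400, so not leap.
Leap years: 36 − 1 = 35.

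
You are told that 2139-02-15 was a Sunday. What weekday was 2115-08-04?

Count forward from the earlier date (August 4, 2115) to the later (February 15, 2139):
Day-of-year of August 4, 2115: 216.
Day-of-year of February 15, 2139: 46.
2115 has 365 days, so 365 − 216 = 149 days remain in 2115.
Full years 2116–2138: 17 common + 6 leap = 17×365 + 6×366 = 8401 days.
Total: 149 + 8401 + 46 = 8596 days.
8596 is a multiple of 7, so 2115-08-04 falls on the same weekday: Sunday.

Sunday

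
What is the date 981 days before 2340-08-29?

2337-12-22

Count 981 days before August 29, 2340:
December 22, 2337 → December 22, 2338: 365 days.
December 22, 2338 → December 22, 2339: 365 days.
December 2339: 31 − 22 = 9 days remain.
Then January (31), February 2340 (29), March (31), April (30), May (31), June (30), July (31): 31 + 29 + 31 + 30 + 31 + 30 + 31 = 213 days.
August 1–29, 2340: 29 days.
Residual: 251 days.
Total: 981 days.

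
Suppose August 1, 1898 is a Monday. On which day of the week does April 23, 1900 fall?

Day-of-year of August 1, 1898: 213.
Day-of-year of April 23, 1900: 113.
1898 has 365 days, so 365 − 213 = 152 days remain in 1898.
Full years: 1899: 365. Sum = 365.
Total: 152 + 365 + 113 = 630 days.
630 is a multiple of 7, so April 23, 1900 falls on the same weekday: Monday.

Monday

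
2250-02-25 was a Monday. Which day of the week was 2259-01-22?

Day-of-year of February 25, 2250: 56.
Day-of-year of January 22, 2259: 22.
2250 has 365 days, so 365 − 56 = 309 days remain in 2250.
Full years 2251–2258: 6 common + 2 leap = 6×365 + 2×366 = 2922 days.
Total: 309 + 2922 + 22 = 3253 days.
3253 mod 7 = 5, so 5 days after Monday is Saturday.

Saturday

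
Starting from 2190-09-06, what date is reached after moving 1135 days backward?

2187-07-29

Count 1135 days before September 6, 2190:
Day-of-year of July 29, 2187: 210.
Day-of-year of September 6, 2190: 249.
2187 has 365 days, so 365 − 210 = 155 days remain in 2187.
Full years: 2188: 366; 2189: 365. Sum = 731.
Total: 155 + 731 + 249 = 1135 days.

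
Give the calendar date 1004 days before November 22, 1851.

February 21, 1849

Count 1004 days before November 22, 1851:
February 21, 1849 → February 21, 1850: 365 days.
February 21, 1850 → February 21, 1851: 365 days.
February 1851: 28 − 21 = 7 days remain (1851 is not a leap year, so February has 28 days).
Then March (31), April (30), May (31), June (30), July (31), August (31), September (30), October (31): 31 + 30 + 31 + 30 + 31 + 31 + 30 + 31 = 245 days.
November 1–22, 1851: 22 days.
Residual: 274 days.
Total: 1004 days.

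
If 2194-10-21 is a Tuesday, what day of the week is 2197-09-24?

Sunday

October 21, 2194 → October 21, 2195: 365 days.
October 21, 2195 → October 21, 2196: 366 days (2196 is a leap year).
October 2196: 31 − 21 = 10 days remain.
Then 10 full months totalling 304 days.
September 1–24, 2197: 24 days.
Residual: 338 days.
Total: 1069 days.
1069 mod 7 = 5, so 5 days after Tuesday is Sunday.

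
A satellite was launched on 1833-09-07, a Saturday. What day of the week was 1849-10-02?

From September 7, 1833 to September 7, 1849: 16 years, of which 4 contain a Feb 29 — 12×365 + 4×366 = 5844 days.
September 1849: 30 − 7 = 23 days remain.
October 1–2, 1849: 2 days.
Residual: 25 days.
Total: 5869 days.
5869 mod 7 = 3, so 3 days after Saturday is Tuesday.

Tuesday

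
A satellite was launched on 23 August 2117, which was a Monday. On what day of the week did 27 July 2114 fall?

Friday

Count forward from the earlier date (July 27, 2114) to the later (August 23, 2117):
July 27, 2114 → July 27, 2115: 365 days.
July 27, 2115 → July 27, 2116: 366 days (2116 is a leap year).
July 27, 2116 → July 27, 2117: 365 days.
July 2117: 31 − 27 = 4 days remain.
August 1–23, 2117: 23 days.
Residual: 27 days.
Total: 1123 days.
1123 mod 7 = 3, so 3 days before Monday is Friday.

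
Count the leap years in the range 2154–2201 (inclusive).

Years divisible by 4 in [2154, 2201]: 2156, 2160, 2164, 2168, 2172, 2176, 2180, 2184, 2188, 2192, 2196, 2200.
Of these, 2200 is divisible by 100 but not 400, so not leap.
Leap years: 12 − 1 = 11.

11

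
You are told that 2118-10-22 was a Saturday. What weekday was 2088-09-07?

Tuesday

Count forward from the earlier date (September 7, 2088) to the later (October 22, 2118):
Day-of-year of September 7, 2088: 251.
Day-of-year of October 22, 2118: 295.
2088 has 366 days, so 366 − 251 = 115 days remain in 2088.
Full years 2089–2117: 23 common + 6 leap = 23×365 + 6×366 = 10591 days.
Total: 115 + 10591 + 295 = 11001 days.
11001 mod 7 = 4, so 4 days before Saturday is Tuesday.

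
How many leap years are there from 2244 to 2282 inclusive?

Years divisible by 4 in [2244, 2282]: 2244, 2248, 2252, 2256, 2260, 2264, 2268, 2272, 2276, 2280.
No century exceptions apply. Count: 10.

10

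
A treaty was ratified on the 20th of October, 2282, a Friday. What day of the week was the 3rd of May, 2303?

Day-of-year of October 20, 2282: 293.
Day-of-year of May 3, 2303: 123.
2282 has 365 days, so 365 − 293 = 72 days remain in 2282.
Full years 2283–2302: 16 common + 4 leap = 16×365 + 4×366 = 7304 days.
Total: 72 + 7304 + 123 = 7499 days.
7499 mod 7 = 2, so 2 days after Friday is Sunday.

Sunday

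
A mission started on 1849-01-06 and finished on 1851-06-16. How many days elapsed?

January 6, 1849 → January 6, 1850: 365 days.
January 6, 1850 → January 6, 1851: 365 days.
January 1851: 31 − 6 = 25 days remain.
Then February 1851 (28), March (31), April (30), May (31): 28 + 31 + 30 + 31 = 120 days.
June 1–16, 1851: 16 days.
Residual: 161 days.
Total: 891 days.

891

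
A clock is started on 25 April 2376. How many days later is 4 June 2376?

40

April 2376: 30 − 25 = 5 days remain.
Then May (31): 31 days.
June 1–4, 2376: 4 days.
Total: 5 + 31 + 4 = 40 days.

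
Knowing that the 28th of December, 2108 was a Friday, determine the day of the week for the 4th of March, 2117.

Thursday

From December 28, 2108 to December 28, 2116: 8 years, of which 2 contain a Feb 29 — 6×365 + 2×366 = 2922 days.
December 2116: 31 − 28 = 3 days remain.
Then January (31), February 2117 (28): 31 + 28 = 59 days.
March 1–4, 2117: 4 days.
Residual: 66 days.
Total: 2988 days.
2988 mod 7 = 6, so 6 days after Friday is Thursday.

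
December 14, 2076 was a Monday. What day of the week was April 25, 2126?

From December 14, 2076 to December 14, 2125: 49 years, of which 11 contain a Feb 29 — 38×365 + 11×366 = 17896 days.
(2100 is not a leap year (divisible by 100 but not 400).)
December 2125: 31 − 14 = 17 days remain.
Then January (31), February 2126 (28), March (31): 31 + 28 + 31 = 90 days.
April 1–25, 2126: 25 days.
Residual: 132 days.
Total: 18028 days.
18028 mod 7 = 3, so 3 days after Monday is Thursday.

Thursday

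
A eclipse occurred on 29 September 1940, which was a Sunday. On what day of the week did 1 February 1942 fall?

Sunday

September 1940: 30 − 29 = 1 day remains.
Then 16 full months totalling 488 days.
February 1, 1942: 1 day (1942 is not a leap year).
Total: 1 + 488 + 1 = 490 days.
490 is a multiple of 7, so 1 February 1942 falls on the same weekday: Sunday.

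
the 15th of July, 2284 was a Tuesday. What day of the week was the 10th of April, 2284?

Thursday

Count forward from the earlier date (April 10, 2284) to the later (July 15, 2284):
April 2284: 30 − 10 = 20 days remain.
Then May (31), June (30): 31 + 30 = 61 days.
July 1–15, 2284: 15 days.
Total: 20 + 61 + 15 = 96 days.
96 mod 7 = 5, so 5 days before Tuesday is Thursday.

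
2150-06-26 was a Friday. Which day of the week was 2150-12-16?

Wednesday

June 2150: 30 − 26 = 4 days remain.
Then July (31), August (31), September (30), October (31), November (30): 31 + 31 + 30 + 31 + 30 = 153 days.
December 1–16, 2150: 16 days.
Total: 4 + 153 + 16 = 173 days.
173 mod 7 = 5, so 5 days after Friday is Wednesday.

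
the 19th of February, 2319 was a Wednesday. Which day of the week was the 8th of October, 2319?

February 2319: 28 − 19 = 9 days remain (2319 is not a leap year, so February has 28 days).
Then March (31), April (30), May (31), June (30), July (31), August (31), September (30): 31 + 30 + 31 + 30 + 31 + 31 + 30 = 214 days.
October 1–8, 2319: 8 days.
Total: 9 + 214 + 8 = 231 days.
231 is a multiple of 7, so the 8th of October, 2319 falls on the same weekday: Wednesday.

Wednesday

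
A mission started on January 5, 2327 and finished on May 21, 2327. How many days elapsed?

January 2327: 31 − 5 = 26 days remain.
Then February 2327 (28), March (31), April (30): 28 + 31 + 30 = 89 days.
May 1–21, 2327: 21 days.
Total: 26 + 89 + 21 = 136 days.

136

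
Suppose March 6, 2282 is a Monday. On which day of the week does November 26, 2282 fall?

March 2282: 31 − 6 = 25 days remain.
Then April (30), May (31), June (30), July (31), August (31), September (30), October (31): 30 + 31 + 30 + 31 + 31 + 30 + 31 = 214 days.
November 1–26, 2282: 26 days.
Total: 25 + 214 + 26 = 265 days.
265 mod 7 = 6, so 6 days after Monday is Sunday.

Sunday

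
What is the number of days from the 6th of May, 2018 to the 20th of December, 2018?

228

May 2018: 31 − 6 = 25 days remain.
Then June (30), July (31), August (31), September (30), October (31), November (30): 30 + 31 + 31 + 30 + 31 + 30 = 183 days.
December 1–20, 2018: 20 days.
Total: 25 + 183 + 20 = 228 days.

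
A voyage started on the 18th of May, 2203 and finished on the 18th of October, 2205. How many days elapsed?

884

Day-of-year of May 18, 2203: 138.
Day-of-year of October 18, 2205: 291.
2203 has 365 days, so 365 − 138 = 227 days remain in 2203.
Full years: 2204: 366. Sum = 366.
Total: 227 + 366 + 291 = 884 days.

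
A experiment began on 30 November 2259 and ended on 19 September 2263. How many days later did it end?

1389

November 30, 2259 → November 30, 2260: 366 days (2260 is a leap year).
November 30, 2260 → November 30, 2261: 365 days.
November 30, 2261 → November 30, 2262: 365 days.
November 2262: 30 − 30 = 0 days remain.
Then 9 full months totalling 274 days.
September 1–19, 2263: 19 days.
Residual: 293 days.
Total: 1389 days.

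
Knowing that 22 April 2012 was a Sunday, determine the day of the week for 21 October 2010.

Count forward from the earlier date (October 21, 2010) to the later (April 22, 2012):
Day-of-year of October 21, 2010: 294.
Day-of-year of April 22, 2012: 113.
2010 has 365 days, so 365 − 294 = 71 days remain in 2010.
Full years: 2011: 365. Sum = 365.
Total: 71 + 365 + 113 = 549 days.
549 mod 7 = 3, so 3 days before Sunday is Thursday.

Thursday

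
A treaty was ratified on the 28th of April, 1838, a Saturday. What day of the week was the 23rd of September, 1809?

Count forward from the earlier date (September 23, 1809) to the later (April 28, 1838):
Day-of-year of September 23, 1809: 266.
Day-of-year of April 28, 1838: 118.
1809 has 365 days, so 365 − 266 = 99 days remain in 1809.
Full years 1810–1837: 21 common + 7 leap = 21×365 + 7×366 = 10227 days.
Total: 99 + 10227 + 118 = 10444 days.
10444 is a multiple of 7, so the 23rd of September, 1809 falls on the same weekday: Saturday.

Saturday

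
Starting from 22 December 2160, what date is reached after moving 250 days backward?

16 April 2160

Count 250 days before December 22, 2160:
April 2160: 30 − 16 = 14 days remain.
Then May (31), June (30), July (31), August (31), September (30), October (31), November (30): 31 + 30 + 31 + 31 + 30 + 31 + 30 = 214 days.
December 1–22, 2160: 22 days.
Total: 14 + 214 + 22 = 250 days.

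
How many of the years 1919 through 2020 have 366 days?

26

Years divisible by 4: 1920, 1924, …, 2020 — 26 in all.
2000 is divisible by 400, so still leap.
No century exceptions apply. Count: 26.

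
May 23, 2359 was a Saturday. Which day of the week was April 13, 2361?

Thursday

May 2359: 31 − 23 = 8 days remain.
Then 22 full months totalling 670 days.
April 1–13, 2361: 13 days.
Total: 8 + 670 + 13 = 691 days.
691 mod 7 = 5, so 5 days after Saturday is Thursday.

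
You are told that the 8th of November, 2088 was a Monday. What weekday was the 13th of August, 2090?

Sunday

November 8, 2088 → November 8, 2089: 365 days.
November 2089: 30 − 8 = 22 days remain.
Then December (31), January (31), February 2090 (28), March (31), April (30), May (31), June (30), July (31): 31 + 31 + 28 + 31 + 30 + 31 + 30 + 31 = 243 days.
August 1–13, 2090: 13 days.
Residual: 278 days.
Total: 643 days.
643 mod 7 = 6, so 6 days after Monday is Sunday.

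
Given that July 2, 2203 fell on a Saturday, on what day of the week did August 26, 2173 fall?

Thursday

Count forward from the earlier date (August 26, 2173) to the later (July 2, 2203):
Day-of-year of August 26, 2173: 238.
Day-of-year of July 2, 2203: 183.
2173 has 365 days, so 365 − 238 = 127 days remain in 2173.
Full years 2174–2202: 23 common + 6 leap = 23×365 + 6×366 = 10591 days.
Total: 127 + 10591 + 183 = 10901 days.
10901 mod 7 = 2, so 2 days before Saturday is Thursday.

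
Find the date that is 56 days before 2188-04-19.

2188-02-23

Count 56 days before April 19, 2188:
February 2188: 29 − 23 = 6 days remain (2188 is a leap year, so February has 29 days).
Then March (31): 31 days.
April 1–19, 2188: 19 days.
Total: 6 + 31 + 19 = 56 days.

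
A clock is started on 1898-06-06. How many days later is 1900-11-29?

906

June 6, 1898 → June 6, 1899: 365 days.
June 6, 1899 → June 6, 1900: 365 days (1900 is not a leap year (divisible by 100 but not 400)).
June 1900: 30 − 6 = 24 days remain.
Then July (31), August (31), September (30), October (31): 31 + 31 + 30 + 31 = 123 days.
November 1–29, 1900: 29 days.
Residual: 176 days.
Total: 906 days.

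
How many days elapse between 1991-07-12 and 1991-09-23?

July 1991: 31 − 12 = 19 days remain.
Then August (31): 31 days.
September 1–23, 1991: 23 days.
Total: 19 + 31 + 23 = 73 days.

73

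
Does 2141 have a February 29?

2141 is not a leap year.

No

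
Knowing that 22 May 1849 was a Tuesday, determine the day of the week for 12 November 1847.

Friday

Count forward from the earlier date (November 12, 1847) to the later (May 22, 1849):
November 1847: 30 − 12 = 18 days remain.
Then 17 full months totalling 517 days.
May 1–22, 1849: 22 days.
Total: 18 + 517 + 22 = 557 days.
557 mod 7 = 4, so 4 days before Tuesday is Friday.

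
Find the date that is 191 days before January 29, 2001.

July 22, 2000

Count 191 days before January 29, 2001:
July 2000: 31 − 22 = 9 days remain.
Then August (31), September (30), October (31), November (30), December (31): 31 + 30 + 31 + 30 + 31 = 153 days.
January 1–29, 2001: 29 days.
Residual: 191 days.
Total: 191 days.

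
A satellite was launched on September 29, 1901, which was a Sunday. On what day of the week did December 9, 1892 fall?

Count forward from the earlier date (December 9, 1892) to the later (September 29, 1901):
Day-of-year of December 9, 1892: 344.
Day-of-year of September 29, 1901: 272.
1892 has 366 days, so 366 − 344 = 22 days remain in 1892.
Full years 1893–1900: 7 common + 1 leap = 7×365 + 1×366 = 2921 days.
Total: 22 + 2921 + 272 = 3215 days.
3215 mod 7 = 2, so 2 days before Sunday is Friday.

Friday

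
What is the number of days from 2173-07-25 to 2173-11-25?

123

July 2173: 31 − 25 = 6 days remain.
Then August (31), September (30), October (31): 31 + 30 + 31 = 92 days.
November 1–25, 2173: 25 days.
Total: 6 + 92 + 25 = 123 days.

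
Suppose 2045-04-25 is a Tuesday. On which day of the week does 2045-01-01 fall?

Sunday

Count forward from the earlier date (January 1, 2045) to the later (April 25, 2045):
January 2045: 31 − 1 = 30 days remain.
Then February 2045 (28), March (31): 28 + 31 = 59 days.
April 1–25, 2045: 25 days.
Total: 30 + 59 + 25 = 114 days.
114 mod 7 = 2, so 2 days before Tuesday is Sunday.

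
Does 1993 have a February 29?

1993 is not a leap year.

No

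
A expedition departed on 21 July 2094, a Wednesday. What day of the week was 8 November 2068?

Count forward from the earlier date (November 8, 2068) to the later (July 21, 2094):
Day-of-year of November 8, 2068: 313.
Day-of-year of July 21, 2094: 202.
2068 has 366 days, so 366 − 313 = 53 days remain in 2068.
Full years 2069–2093: 19 common + 6 leap = 19×365 + 6×366 = 9131 days.
Total: 53 + 9131 + 202 = 9386 days.
9386 mod 7 = 6, so 6 days before Wednesday is Thursday.

Thursday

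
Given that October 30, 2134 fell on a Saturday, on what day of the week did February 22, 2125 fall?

Count forward from the earlier date (February 22, 2125) to the later (October 30, 2134):
Day-of-year of February 22, 2125: 53.
Day-of-year of October 30, 2134: 303.
2125 has 365 days, so 365 − 53 = 312 days remain in 2125.
Full years 2126–2133: 6 common + 2 leap = 6×365 + 2×366 = 2922 days.
Total: 312 + 2922 + 303 = 3537 days.
3537 mod 7 = 2, so 2 days before Saturday is Thursday.

Thursday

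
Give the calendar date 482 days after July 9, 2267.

November 2, 2268

Count 482 days after July 9, 2267:
July 2267: 31 − 9 = 22 days remain.
Then 15 full months totalling 458 days.
November 1–2, 2268: 2 days.
Total: 22 + 458 + 2 = 482 days.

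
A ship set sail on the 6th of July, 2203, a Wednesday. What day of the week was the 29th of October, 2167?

Count forward from the earlier date (October 29, 2167) to the later (July 6, 2203):
Day-of-year of October 29, 2167: 302.
Day-of-year of July 6, 2203: 187.
2167 has 365 days, so 365 − 302 = 63 days remain in 2167.
Full years 2168–2202: 27 common + 8 leap = 27×365 + 8×366 = 12783 days.
Total: 63 + 12783 + 187 = 13033 days.
13033 mod 7 = 6, so 6 days before Wednesday is Thursday.

Thursday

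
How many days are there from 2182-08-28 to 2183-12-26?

August 28, 2182 → August 28, 2183: 365 days.
August 2183: 31 − 28 = 3 days remain.
Then September (30), October (31), November (30): 30 + 31 + 30 = 91 days.
December 1–26, 2183: 26 days.
Residual: 120 days.
Total: 485 days.

485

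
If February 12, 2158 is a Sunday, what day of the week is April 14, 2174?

Thursday

From February 12, 2158 to February 12, 2174: 16 years, of which 4 contain a Feb 29 — 12×365 + 4×366 = 5844 days.
February 2174: 28 − 12 = 16 days remain (2174 is not a leap year, so February has 28 days).
Then March (31): 31 days.
April 1–14, 2174: 14 days.
Residual: 61 days.
Total: 5905 days.
5905 mod 7 = 4, so 4 days after Sunday is Thursday.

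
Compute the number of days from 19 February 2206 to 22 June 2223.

6332

From February 19, 2206 to February 19, 2223: 17 years, of which 4 contain a Feb 29 — 13×365 + 4×366 = 6209 days.
February 2223: 28 − 19 = 9 days remain (2223 is not a leap year, so February has 28 days).
Then March (31), April (30), May (31): 31 + 30 + 31 = 92 days.
June 1–22, 2223: 22 days.
Residual: 123 days.
Total: 6332 days.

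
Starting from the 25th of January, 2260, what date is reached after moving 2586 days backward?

the 26th of December, 2252

Count 2586 days before January 25, 2260:
From December 26, 2252 to December 26, 2259: 7 years, of which 1 contains a Feb 29 — 6×365 + 1×366 = 2556 days.
December 2259: 31 − 26 = 5 days remain.
January 1–25, 2260: 25 days.
Residual: 30 days.
Total: 2586 days.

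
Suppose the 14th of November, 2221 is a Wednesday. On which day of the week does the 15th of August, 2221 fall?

Wednesday

Count forward from the earlier date (August 15, 2221) to the later (November 14, 2221):
August 2221: 31 − 15 = 16 days remain.
Then September (30), October (31): 30 + 31 = 61 days.
November 1–14, 2221: 14 days.
Total: 16 + 61 + 14 = 91 days.
91 is a multiple of 7, so the 15th of August, 2221 falls on the same weekday: Wednesday.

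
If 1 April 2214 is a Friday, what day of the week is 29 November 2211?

Count forward from the earlier date (November 29, 2211) to the later (April 1, 2214):
Day-of-year of November 29, 2211: 333.
Day-of-year of April 1, 2214: 91.
2211 has 365 days, so 365 − 333 = 32 days remain in 2211.
Full years: 2212: 366; 2213: 365. Sum = 731.
Total: 32 + 731 + 91 = 854 days.
854 is a multiple of 7, so 29 November 2211 falls on the same weekday: Friday.

Friday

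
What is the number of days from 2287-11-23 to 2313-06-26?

Day-of-year of November 23, 2287: 327.
Day-of-year of June 26, 2313: 177.
2287 has 365 days, so 365 − 327 = 38 days remain in 2287.
Full years 2288–2312: 19 common + 6 leap = 19×365 + 6×366 = 9131 days.
Total: 38 + 9131 + 177 = 9346 days.

9346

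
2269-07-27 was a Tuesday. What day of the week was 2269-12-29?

July 2269: 31 − 27 = 4 days remain.
Then August (31), September (30), October (31), November (30): 31 + 30 + 31 + 30 = 122 days.
December 1–29, 2269: 29 days.
Total: 4 + 122 + 29 = 155 days.
155 mod 7 = 1, so 1 day after Tuesday is Wednesday.

Wednesday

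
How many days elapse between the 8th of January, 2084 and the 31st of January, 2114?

From January 8, 2084 to January 8, 2114: 30 years, of which 7 contain a Feb 29 — 23×365 + 7×366 = 10957 days.
(2100 is not a leap year (divisible by 100 but not 400).)
Within January 2114: 31 − 8 = 23 days.
Total: 10980 days.

10980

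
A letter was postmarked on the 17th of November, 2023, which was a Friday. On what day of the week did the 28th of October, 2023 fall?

Saturday

Count forward from the earlier date (October 28, 2023) to the later (November 17, 2023):
October 2023: 31 − 28 = 3 days remain.
November 1–17, 2023: 17 days.
Total: 3 + 17 = 20 days.
20 mod 7 = 6, so 6 days before Friday is Saturday.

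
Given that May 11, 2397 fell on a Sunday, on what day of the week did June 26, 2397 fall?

Thursday

May 2397: 31 − 11 = 20 days remain.
June 1–26, 2397: 26 days.
Total: 20 + 26 = 46 days.
46 mod 7 = 4, so 4 days after Sunday is Thursday.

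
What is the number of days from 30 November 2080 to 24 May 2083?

November 30, 2080 → November 30, 2081: 365 days.
November 30, 2081 → November 30, 2082: 365 days.
November 2082: 30 − 30 = 0 days remain.
Then December (31), January (31), February 2083 (28), March (31), April (30): 31 + 31 + 28 + 31 + 30 = 151 days.
May 1–24, 2083: 24 days.
Residual: 175 days.
Total: 905 days.

905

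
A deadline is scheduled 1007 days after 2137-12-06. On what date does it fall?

2140-09-08

Count 1007 days after December 6, 2137:
Day-of-year of December 6, 2137: 340.
Day-of-year of September 8, 2140: 252.
2137 has 365 days, so 365 − 340 = 25 days remain in 2137.
Full years: 2138: 365; 2139: 365. Sum = 730.
Total: 25 + 730 + 252 = 1007 days.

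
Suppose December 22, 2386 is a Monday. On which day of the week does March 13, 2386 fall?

Thursday

Count forward from the earlier date (March 13, 2386) to the later (December 22, 2386):
March 2386: 31 − 13 = 18 days remain.
Then April (30), May (31), June (30), July (31), August (31), September (30), October (31), November (30): 30 + 31 + 30 + 31 + 31 + 30 + 31 + 30 = 244 days.
December 1–22, 2386: 22 days.
Total: 18 + 244 + 22 = 284 days.
284 mod 7 = 4, so 4 days before Monday is Thursday.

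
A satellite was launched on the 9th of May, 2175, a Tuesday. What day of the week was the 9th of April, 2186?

Sunday

From May 9, 2175 to May 9, 2185: 10 years, of which 3 contain a Feb 29 — 7×365 + 3×366 = 3653 days.
May 2185: 31 − 9 = 22 days remain.
Then 10 full months totalling 304 days.
April 1–9, 2186: 9 days.
Residual: 335 days.
Total: 3988 days.
3988 mod 7 = 5, so 5 days after Tuesday is Sunday.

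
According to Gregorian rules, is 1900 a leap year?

No

1900 is not a leap year (divisible by 100 but not 400).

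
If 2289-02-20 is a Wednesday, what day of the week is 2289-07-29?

Monday

February 2289: 28 − 20 = 8 days remain (2289 is not a leap year, so February has 28 days).
Then March (31), April (30), May (31), June (30): 31 + 30 + 31 + 30 = 122 days.
July 1–29, 2289: 29 days.
Total: 8 + 122 + 29 = 159 days.
159 mod 7 = 5, so 5 days after Wednesday is Monday.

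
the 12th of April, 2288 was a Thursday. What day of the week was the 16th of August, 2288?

Thursday

April 2288: 30 − 12 = 18 days remain.
Then May (31), June (30), July (31): 31 + 30 + 31 = 92 days.
August 1–16, 2288: 16 days.
Total: 18 + 92 + 16 = 126 days.
126 is a multiple of 7, so the 16th of August, 2288 falls on the same weekday: Thursday.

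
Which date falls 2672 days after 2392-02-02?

2399-05-28

Count 2672 days after February 2, 2392:
Day-of-year of February 2, 2392: 33.
Day-of-year of May 28, 2399: 148.
2392 has 366 days, so 366 − 33 = 333 days remain in 2392.
Full years: 2393: 365; 2394: 365; 2395: 365; 2396: 366; 2397: 365; 2398: 365. Sum = 2191.
Total: 333 + 2191 + 148 = 2672 days.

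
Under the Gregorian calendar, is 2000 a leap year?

2000 is a leap year (divisible by 400).

Yes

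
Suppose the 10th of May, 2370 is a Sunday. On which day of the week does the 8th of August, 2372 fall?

Tuesday

May 10, 2370 → May 10, 2371: 365 days.
May 10, 2371 → May 10, 2372: 366 days (2372 is a leap year).
May 2372: 31 − 10 = 21 days remain.
Then June (30), July (31): 30 + 31 = 61 days.
August 1–8, 2372: 8 days.
Residual: 90 days.
Total: 821 days.
821 mod 7 = 2, so 2 days after Sunday is Tuesday.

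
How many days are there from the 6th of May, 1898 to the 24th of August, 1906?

From May 6, 1898 to May 6, 1906: 8 years, of which 1 contains a Feb 29 — 7×365 + 1×366 = 2921 days.
(1900 is not a leap year (divisible by 100 but not 400).)
May 1906: 31 − 6 = 25 days remain.
Then June (30), July (31): 30 + 31 = 61 days.
August 1–24, 1906: 24 days.
Residual: 110 days.
Total: 3031 days.

3031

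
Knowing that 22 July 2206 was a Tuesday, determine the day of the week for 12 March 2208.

Saturday

July 2206: 31 − 22 = 9 days remain.
Then 19 full months totalling 578 days.
March 1–12, 2208: 12 days.
Total: 9 + 578 + 12 = 599 days.
599 mod 7 = 4, so 4 days after Tuesday is Saturday.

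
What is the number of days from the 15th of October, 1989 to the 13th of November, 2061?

26327

Day-of-year of October 15, 1989: 288.
Day-of-year of November 13, 2061: 317.
1989 has 365 days, so 365 − 288 = 77 days remain in 1989.
Full years 1990–2060: 53 common + 18 leap = 53×365 + 18×366 = 25933 days.
Total: 77 + 25933 + 317 = 26327 days.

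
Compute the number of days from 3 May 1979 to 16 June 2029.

From May 3, 1979 to May 3, 2029: 50 years, of which 13 contain a Feb 29 — 37×365 + 13×366 = 18263 days.
(2000 is a leap year (divisible by 400).)
May 2029: 31 − 3 = 28 days remain.
June 1–16, 2029: 16 days.
Residual: 44 days.
Total: 18307 days.

18307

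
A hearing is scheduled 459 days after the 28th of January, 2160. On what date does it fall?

the 1st of May, 2161

Count 459 days after January 28, 2160:
January 2160: 31 − 28 = 3 days remain.
Then 15 full months totalling 455 days.
May 1, 2161: 1 day.
Total: 3 + 455 + 1 = 459 days.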